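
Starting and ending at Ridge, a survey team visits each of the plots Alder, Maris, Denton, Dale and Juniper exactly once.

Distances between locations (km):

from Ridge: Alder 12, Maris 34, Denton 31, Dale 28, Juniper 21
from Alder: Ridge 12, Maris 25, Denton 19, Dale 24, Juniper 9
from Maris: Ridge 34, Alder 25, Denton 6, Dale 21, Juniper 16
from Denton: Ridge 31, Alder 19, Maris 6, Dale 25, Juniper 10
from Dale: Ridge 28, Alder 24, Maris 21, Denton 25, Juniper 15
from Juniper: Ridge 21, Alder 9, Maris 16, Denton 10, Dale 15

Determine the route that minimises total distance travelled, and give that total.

Minimum total distance: 86 km.

With 5 stops there are 5!/2 = 60 distinct round trips (a route and its reverse cost the same).
Ridge - Alder - Maris - Denton - Dale - Juniper - Ridge: 12+25+6+25+15+21 = 104
Ridge - Alder - Maris - Denton - Juniper - Dale - Ridge: 12+25+6+10+15+28 = 96
Ridge - Alder - Maris - Dale - Denton - Juniper - Ridge: 12+25+21+25+10+21 = 114
Ridge - Alder - Maris - Dale - Juniper - Denton - Ridge: 12+25+21+15+10+31 = 114
Ridge - Alder - Maris - Juniper - Denton - Dale - Ridge: 12+25+16+10+25+28 = 116
Ridge - Alder - Maris - Juniper - Dale - Denton - Ridge: 12+25+16+15+25+31 = 124
Ridge - Alder - Denton - Maris - Dale - Juniper - Ridge: 12+19+6+21+15+21 = 94
Ridge - Alder - Denton - Maris - Juniper - Dale - Ridge: 12+19+6+16+15+28 = 96
Ridge - Alder - Denton - Dale - Maris - Juniper - Ridge: 12+19+25+21+16+21 = 114
Ridge - Alder - Denton - Dale - Juniper - Maris - Ridge: 12+19+25+15+16+34 = 121
Ridge - Alder - Denton - Juniper - Maris - Dale - Ridge: 12+19+10+16+21+28 = 106
Ridge - Alder - Denton - Juniper - Dale - Maris - Ridge: 12+19+10+15+21+34 = 111
Ridge - Alder - Dale - Maris - Denton - Juniper - Ridge: 12+24+21+6+10+21 = 94
Ridge - Alder - Dale - Maris - Juniper - Denton - Ridge: 12+24+21+16+10+31 = 114
… (46 more)
Ridge - Alder - Juniper - Denton - Maris - Dale - Ridge: 12+9+10+6+21+28 = 86  ← best
The minimum is 86.
One optimal route: Ridge → Alder → Juniper → Denton → Maris → Dale → Ridge (or its reverse).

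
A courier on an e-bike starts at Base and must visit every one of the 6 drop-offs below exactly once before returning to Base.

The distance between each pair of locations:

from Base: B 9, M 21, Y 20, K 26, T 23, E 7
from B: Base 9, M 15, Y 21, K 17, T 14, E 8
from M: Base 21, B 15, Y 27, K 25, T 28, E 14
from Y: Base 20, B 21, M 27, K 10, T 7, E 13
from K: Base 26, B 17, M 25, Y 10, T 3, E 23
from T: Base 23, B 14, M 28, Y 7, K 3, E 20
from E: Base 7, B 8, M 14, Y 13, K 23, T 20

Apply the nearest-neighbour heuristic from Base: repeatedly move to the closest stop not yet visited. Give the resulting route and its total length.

90 along Base → E → B → T → K → Y → M → Base.

Base → [E:7 / B:9 / Y:20 / M:21 / T:23 / K:26] → E (7)
E → [B:8 / Y:13 / M:14 / T:20 / K:23] → B (8)
B → [T:14 / M:15 / K:17 / Y:21] → T (14)
T → [K:3 / Y:7 / M:28] → K (3)
K → [Y:10 / M:25] → Y (10)
Y → [M:27] → M (27)
Return M→Base: 21.
Total = 7 + 8 + 14 + 3 + 10 + 27 + 21 = 90.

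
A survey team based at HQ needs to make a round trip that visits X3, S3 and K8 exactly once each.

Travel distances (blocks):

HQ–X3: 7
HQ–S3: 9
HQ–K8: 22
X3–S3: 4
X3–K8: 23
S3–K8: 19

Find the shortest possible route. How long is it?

Shortest round trip = 52 blocks.

There are 3 distinct closed tours to check (reversals are equivalent).
HQ-X3-S3-K8-HQ: 7+4+19+22 = 52
HQ-X3-K8-S3-HQ: 7+23+19+9 = 58
HQ-S3-X3-K8-HQ: 9+4+23+22 = 58
The minimum is 52.
One optimal route: HQ → X3 → S3 → K8 → HQ (or its reverse).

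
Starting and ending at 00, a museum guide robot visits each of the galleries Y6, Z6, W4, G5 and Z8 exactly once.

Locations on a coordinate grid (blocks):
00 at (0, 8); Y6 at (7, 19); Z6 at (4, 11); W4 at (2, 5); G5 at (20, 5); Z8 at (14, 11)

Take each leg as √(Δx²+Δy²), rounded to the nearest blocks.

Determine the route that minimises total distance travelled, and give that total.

00-Y6-Z6-W4-G5-Z8-00: 13+9+6+18+8+14 = 68
00-Y6-Z6-W4-Z8-G5-00: 13+9+6+13+8+20 = 69
00-Y6-Z6-G5-W4-Z8-00: 13+9+17+18+13+14 = 84
00-Y6-Z6-G5-Z8-W4-00: 13+9+17+8+13+4 = 64
00-Y6-Z6-Z8-W4-G5-00: 13+9+10+13+18+20 = 83
00-Y6-Z6-Z8-G5-W4-00: 13+9+10+8+18+4 = 62
00-Y6-W4-Z6-G5-Z8-00: 13+15+6+17+8+14 = 73
00-Y6-W4-Z6-Z8-G5-00: 13+15+6+10+8+20 = 72
00-Y6-W4-G5-Z6-Z8-00: 13+15+18+17+10+14 = 87
00-Y6-W4-G5-Z8-Z6-00: 13+15+18+8+10+5 = 69
00-Y6-W4-Z8-Z6-G5-00: 13+15+13+10+17+20 = 88
00-Y6-W4-Z8-G5-Z6-00: 13+15+13+8+17+5 = 71
00-Y6-G5-Z6-W4-Z8-00: 13+19+17+6+13+14 = 82
00-Y6-G5-Z6-Z8-W4-00: 13+19+17+10+13+4 = 76
… (46 more)
00-Z6-Y6-Z8-G5-W4-00: 5+9+11+8+18+4 = 55  ← best
The minimum is 55.
One optimal route: 00 → Z6 → Y6 → Z8 → G5 → W4 → 00 (or its reverse).

Minimum total distance: 55 blocks.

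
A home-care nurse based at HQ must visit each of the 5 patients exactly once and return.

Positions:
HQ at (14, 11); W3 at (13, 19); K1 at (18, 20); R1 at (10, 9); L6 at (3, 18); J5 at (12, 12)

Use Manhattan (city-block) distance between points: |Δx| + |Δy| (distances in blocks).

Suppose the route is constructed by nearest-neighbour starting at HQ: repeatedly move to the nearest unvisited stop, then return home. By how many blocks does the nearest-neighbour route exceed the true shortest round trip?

The nearest-neighbour route is 8 blocks longer than optimal.

From HQ: J5=3, R1=6, W3=9, K1=13, L6=18 → choose J5 (3).
From J5: R1=5, W3=8, K1=14, L6=15 → choose R1 (5).
From R1: W3=13, L6=16, K1=19 → choose W3 (13).
From W3: K1=6, L6=11 → choose K1 (6).
From K1: L6=17 → choose L6 (17).
NN route HQ → J5 → R1 → W3 → K1 → L6 → HQ costs 62.
Optimal: HQ → K1 → W3 → L6 → R1 → J5 → HQ costs 54 (by enumerating all 60 distinct tours).
Excess = 62 − 54 = 8.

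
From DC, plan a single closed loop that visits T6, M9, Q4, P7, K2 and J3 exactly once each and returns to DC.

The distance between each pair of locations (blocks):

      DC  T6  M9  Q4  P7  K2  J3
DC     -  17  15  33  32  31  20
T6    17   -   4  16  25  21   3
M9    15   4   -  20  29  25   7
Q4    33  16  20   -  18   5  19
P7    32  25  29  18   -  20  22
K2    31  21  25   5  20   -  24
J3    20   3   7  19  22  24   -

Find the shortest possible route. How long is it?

Minimum total distance: 98 blocks.

With 6 stops there are 6!/2 = 360 distinct round trips (a route and its reverse cost the same).
DC→T6→M9→Q4→P7→K2→J3→DC: 17+4+20+18+20+24+20 = 123
DC→T6→M9→Q4→P7→J3→K2→DC: 17+4+20+18+22+24+31 = 136
DC→T6→M9→Q4→K2→P7→J3→DC: 17+4+20+5+20+22+20 = 108
DC→T6→M9→Q4→K2→J3→P7→DC: 17+4+20+5+24+22+32 = 124
DC→T6→M9→Q4→J3→P7→K2→DC: 17+4+20+19+22+20+31 = 133
DC→T6→M9→Q4→J3→K2→P7→DC: 17+4+20+19+24+20+32 = 136
DC→T6→M9→P7→Q4→K2→J3→DC: 17+4+29+18+5+24+20 = 117
DC→T6→M9→P7→Q4→J3→K2→DC: 17+4+29+18+19+24+31 = 142
… (352 more)
DC→M9→T6→J3→Q4→K2→P7→DC: 15+4+3+19+5+20+32 = 98  ← best
The minimum is 98.
One optimal route: DC → M9 → T6 → J3 → Q4 → K2 → P7 → DC (or its reverse).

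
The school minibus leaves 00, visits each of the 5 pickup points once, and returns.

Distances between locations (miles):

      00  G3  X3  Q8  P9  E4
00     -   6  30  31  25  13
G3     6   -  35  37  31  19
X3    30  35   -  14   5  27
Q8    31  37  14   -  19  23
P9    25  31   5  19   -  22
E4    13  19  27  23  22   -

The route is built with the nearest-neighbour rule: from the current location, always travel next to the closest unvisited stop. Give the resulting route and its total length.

At 00 the remaining stops are G3 6, E4 13, P9 25, X3 30, Q8 31; go to G3.
At G3 the remaining stops are E4 19, P9 31, X3 35, Q8 37; go to E4.
At E4 the remaining stops are P9 22, Q8 23, X3 27; go to P9.
At P9 the remaining stops are X3 5, Q8 19; go to X3.
At X3 the remaining stops are Q8 14; go to Q8.
Return Q8→00: 31.
Total = 6 + 19 + 22 + 5 + 14 + 31 = 97.

Nearest-neighbour total = 97 miles; route 00 → G3 → E4 → P9 → X3 → Q8 → 00.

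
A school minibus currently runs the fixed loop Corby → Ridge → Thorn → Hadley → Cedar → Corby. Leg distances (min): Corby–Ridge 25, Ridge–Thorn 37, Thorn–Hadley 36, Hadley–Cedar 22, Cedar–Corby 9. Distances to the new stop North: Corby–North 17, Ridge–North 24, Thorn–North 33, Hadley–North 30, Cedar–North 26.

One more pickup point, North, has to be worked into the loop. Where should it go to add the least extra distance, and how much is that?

Insertion cost between consecutive stops i–j is d(i,North) + d(North,j) − d(i,j):
  between Corby and Ridge: 17 + 24 − 25 = 16
  between Ridge and Thorn: 24 + 33 − 37 = 20
  between Thorn and Hadley: 33 + 30 − 36 = 27
  between Hadley and Cedar: 30 + 26 − 22 = 34
  between Cedar and Corby: 26 + 17 − 9 = 34
Cheapest insertion is between Corby and Ridge, adding 16.
New total = 129 + 16 = 145.

+16 min — insert North between Corby and Ridge.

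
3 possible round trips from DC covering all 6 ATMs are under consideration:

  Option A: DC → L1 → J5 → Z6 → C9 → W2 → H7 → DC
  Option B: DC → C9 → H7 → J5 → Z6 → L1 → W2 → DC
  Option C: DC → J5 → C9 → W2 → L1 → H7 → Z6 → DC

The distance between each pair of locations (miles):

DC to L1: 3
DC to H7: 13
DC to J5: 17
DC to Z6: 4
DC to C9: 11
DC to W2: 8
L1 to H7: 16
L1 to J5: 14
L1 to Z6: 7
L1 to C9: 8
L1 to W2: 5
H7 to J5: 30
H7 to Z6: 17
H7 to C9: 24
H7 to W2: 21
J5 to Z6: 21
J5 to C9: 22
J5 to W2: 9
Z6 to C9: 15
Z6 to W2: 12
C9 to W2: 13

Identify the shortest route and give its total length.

Option A: 3 + 14 + 21 + 15 + 13 + 21 + 13 = 100
Option B: 11 + 24 + 30 + 21 + 7 + 5 + 8 = 106
Option C: 17 + 22 + 13 + 5 + 16 + 17 + 4 = 94

94 miles — Option C is the shortest.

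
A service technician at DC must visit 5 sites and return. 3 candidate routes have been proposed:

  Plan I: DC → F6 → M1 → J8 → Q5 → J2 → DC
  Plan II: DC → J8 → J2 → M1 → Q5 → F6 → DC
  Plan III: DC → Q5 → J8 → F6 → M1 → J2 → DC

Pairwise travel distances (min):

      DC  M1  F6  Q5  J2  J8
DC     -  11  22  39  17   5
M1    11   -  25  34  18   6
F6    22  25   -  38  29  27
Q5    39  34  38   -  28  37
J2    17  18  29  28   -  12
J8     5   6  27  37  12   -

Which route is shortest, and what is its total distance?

Plan I: 22 + 25 + 6 + 37 + 28 + 17 = 135
Plan II: 5 + 12 + 18 + 34 + 38 + 22 = 129
Plan III: 39 + 37 + 27 + 25 + 18 + 17 = 163

Shortest is Plan II, total 129 min.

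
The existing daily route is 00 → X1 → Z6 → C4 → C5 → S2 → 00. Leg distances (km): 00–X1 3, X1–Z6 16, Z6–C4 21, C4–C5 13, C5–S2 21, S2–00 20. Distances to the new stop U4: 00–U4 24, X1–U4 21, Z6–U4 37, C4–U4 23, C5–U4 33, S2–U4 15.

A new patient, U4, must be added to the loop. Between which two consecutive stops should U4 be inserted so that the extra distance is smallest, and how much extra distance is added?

Insertion cost between consecutive stops i–j is d(i,U4) + d(U4,j) − d(i,j):
  between 00 and X1: 24 + 21 − 3 = 42
  between X1 and Z6: 21 + 37 − 16 = 42
  between Z6 and C4: 37 + 23 − 21 = 39
  between C4 and C5: 23 + 33 − 13 = 43
  between C5 and S2: 33 + 15 − 21 = 27
  between S2 and 00: 15 + 24 − 20 = 19
Cheapest insertion is between S2 and 00, adding 19.
New total = 94 + 19 = 113.

Adding 19 km by placing U4 on the S2–00 leg.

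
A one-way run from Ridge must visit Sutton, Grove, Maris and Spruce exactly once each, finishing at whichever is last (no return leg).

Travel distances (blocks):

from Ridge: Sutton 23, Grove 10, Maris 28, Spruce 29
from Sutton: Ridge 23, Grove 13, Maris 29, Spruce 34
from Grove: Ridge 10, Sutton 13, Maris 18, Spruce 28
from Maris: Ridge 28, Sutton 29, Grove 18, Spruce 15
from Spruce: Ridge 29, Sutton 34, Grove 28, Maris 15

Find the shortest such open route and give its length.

Minimum one-way distance = 67 blocks.

There are 4! = 24 possible orderings.
Ridge→Sutton→Grove→Maris→Spruce: 23+13+18+15 = 69
Ridge→Sutton→Grove→Spruce→Maris: 23+13+28+15 = 79
Ridge→Sutton→Maris→Grove→Spruce: 23+29+18+28 = 98
Ridge→Sutton→Maris→Spruce→Grove: 23+29+15+28 = 95
Ridge→Sutton→Spruce→Grove→Maris: 23+34+28+18 = 103
Ridge→Sutton→Spruce→Maris→Grove: 23+34+15+18 = 90
Ridge→Grove→Sutton→Maris→Spruce: 10+13+29+15 = 67
Ridge→Grove→Sutton→Spruce→Maris: 10+13+34+15 = 72
Ridge→Grove→Maris→Sutton→Spruce: 10+18+29+34 = 91
Ridge→Grove→Maris→Spruce→Sutton: 10+18+15+34 = 77
Ridge→Grove→Spruce→Sutton→Maris: 10+28+34+29 = 101
Ridge→Grove→Spruce→Maris→Sutton: 10+28+15+29 = 82
Ridge→Maris→Sutton→Grove→Spruce: 28+29+13+28 = 98
Ridge→Maris→Sutton→Spruce→Grove: 28+29+34+28 = 119
… (10 more)
The minimum is 67.
One shortest path: Ridge → Grove → Sutton → Maris → Spruce.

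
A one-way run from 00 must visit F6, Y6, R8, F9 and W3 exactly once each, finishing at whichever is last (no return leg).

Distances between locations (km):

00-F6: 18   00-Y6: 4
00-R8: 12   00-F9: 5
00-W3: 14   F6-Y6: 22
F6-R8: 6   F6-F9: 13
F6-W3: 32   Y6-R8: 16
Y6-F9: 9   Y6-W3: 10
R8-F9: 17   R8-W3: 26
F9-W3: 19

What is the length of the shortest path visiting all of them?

There are 5! = 120 possible orderings.
00 → F6 → Y6 → R8 → F9 → W3: 18+22+16+17+19 = 92
00 → F6 → Y6 → R8 → W3 → F9: 18+22+16+26+19 = 101
00 → F6 → Y6 → F9 → R8 → W3: 18+22+9+17+26 = 92
00 → F6 → Y6 → F9 → W3 → R8: 18+22+9+19+26 = 94
00 → F6 → Y6 → W3 → R8 → F9: 18+22+10+26+17 = 93
00 → F6 → Y6 → W3 → F9 → R8: 18+22+10+19+17 = 86
00 → F6 → R8 → Y6 → F9 → W3: 18+6+16+9+19 = 68
00 → F6 → R8 → Y6 → W3 → F9: 18+6+16+10+19 = 69
00 → F6 → R8 → F9 → Y6 → W3: 18+6+17+9+10 = 60
00 → F6 → R8 → F9 → W3 → Y6: 18+6+17+19+10 = 70
00 → F6 → R8 → W3 → Y6 → F9: 18+6+26+10+9 = 69
00 → F6 → R8 → W3 → F9 → Y6: 18+6+26+19+9 = 78
00 → F6 → F9 → Y6 → R8 → W3: 18+13+9+16+26 = 82
00 → F6 → F9 → Y6 → W3 → R8: 18+13+9+10+26 = 76
… (106 more)
00 → R8 → F6 → F9 → Y6 → W3: 12+6+13+9+10 = 50  ← best
The minimum is 50.
One shortest path: 00 → R8 → F6 → F9 → Y6 → W3.

Minimum one-way distance = 50 km.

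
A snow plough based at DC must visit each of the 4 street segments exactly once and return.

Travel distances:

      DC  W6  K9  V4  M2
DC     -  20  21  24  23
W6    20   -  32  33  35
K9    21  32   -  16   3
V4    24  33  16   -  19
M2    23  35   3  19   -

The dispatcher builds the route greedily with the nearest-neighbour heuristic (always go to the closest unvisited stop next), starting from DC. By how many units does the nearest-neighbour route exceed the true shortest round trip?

DC: W6=20, K9=21, M2=23, V4=24 ⇒ W6
W6: K9=32, V4=33, M2=35 ⇒ K9
K9: M2=3, V4=16 ⇒ M2
M2: V4=19 ⇒ V4
NN route DC → W6 → K9 → M2 → V4 → DC costs 98.
Optimal: DC → W6 → V4 → K9 → M2 → DC costs 95 (by enumerating all 12 distinct tours).
Excess = 98 − 95 = 3.

Excess over optimum: 3.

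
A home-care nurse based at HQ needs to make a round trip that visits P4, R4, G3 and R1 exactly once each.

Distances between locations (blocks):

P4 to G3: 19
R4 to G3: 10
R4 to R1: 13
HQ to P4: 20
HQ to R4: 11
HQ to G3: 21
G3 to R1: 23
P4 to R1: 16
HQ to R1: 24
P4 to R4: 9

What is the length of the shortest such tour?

Shortest round trip = 80 blocks.

There are 12 distinct closed tours to check (reversals are equivalent).
HQ → P4 → R4 → G3 → R1 → HQ: 20+9+10+23+24 = 86
HQ → P4 → R4 → R1 → G3 → HQ: 20+9+13+23+21 = 86
HQ → P4 → G3 → R4 → R1 → HQ: 20+19+10+13+24 = 86
HQ → P4 → G3 → R1 → R4 → HQ: 20+19+23+13+11 = 86
HQ → P4 → R1 → R4 → G3 → HQ: 20+16+13+10+21 = 80
HQ → P4 → R1 → G3 → R4 → HQ: 20+16+23+10+11 = 80
HQ → R4 → P4 → G3 → R1 → HQ: 11+9+19+23+24 = 86
HQ → R4 → P4 → R1 → G3 → HQ: 11+9+16+23+21 = 80
HQ → R4 → G3 → P4 → R1 → HQ: 11+10+19+16+24 = 80
HQ → R4 → R1 → P4 → G3 → HQ: 11+13+16+19+21 = 80
HQ → G3 → P4 → R4 → R1 → HQ: 21+19+9+13+24 = 86
HQ → G3 → R4 → P4 → R1 → HQ: 21+10+9+16+24 = 80
The minimum is 80.
One optimal route: HQ → P4 → R1 → R4 → G3 → HQ (or its reverse).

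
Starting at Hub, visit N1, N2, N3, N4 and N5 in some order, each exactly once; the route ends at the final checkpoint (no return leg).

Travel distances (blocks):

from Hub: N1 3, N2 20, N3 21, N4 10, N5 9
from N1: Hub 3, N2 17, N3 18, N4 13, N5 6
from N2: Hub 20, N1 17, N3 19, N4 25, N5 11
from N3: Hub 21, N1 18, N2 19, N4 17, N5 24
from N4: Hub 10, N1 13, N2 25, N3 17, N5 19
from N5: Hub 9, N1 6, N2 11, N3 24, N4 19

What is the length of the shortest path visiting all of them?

Shortest open route: 56 blocks.

There are 5! = 120 possible orderings.
Hub → N1 → N2 → N3 → N4 → N5: 3+17+19+17+19 = 75
Hub → N1 → N2 → N3 → N5 → N4: 3+17+19+24+19 = 82
Hub → N1 → N2 → N4 → N3 → N5: 3+17+25+17+24 = 86
Hub → N1 → N2 → N4 → N5 → N3: 3+17+25+19+24 = 88
Hub → N1 → N2 → N5 → N3 → N4: 3+17+11+24+17 = 72
Hub → N1 → N2 → N5 → N4 → N3: 3+17+11+19+17 = 67
Hub → N1 → N3 → N2 → N4 → N5: 3+18+19+25+19 = 84
Hub → N1 → N3 → N2 → N5 → N4: 3+18+19+11+19 = 70
Hub → N1 → N3 → N4 → N2 → N5: 3+18+17+25+11 = 74
Hub → N1 → N3 → N4 → N5 → N2: 3+18+17+19+11 = 68
Hub → N1 → N3 → N5 → N2 → N4: 3+18+24+11+25 = 81
Hub → N1 → N3 → N5 → N4 → N2: 3+18+24+19+25 = 89
Hub → N1 → N4 → N2 → N3 → N5: 3+13+25+19+24 = 84
Hub → N1 → N4 → N2 → N5 → N3: 3+13+25+11+24 = 76
… (106 more)
Hub → N1 → N5 → N2 → N3 → N4: 3+6+11+19+17 = 56  ← best
The minimum is 56.
One shortest path: Hub → N1 → N5 → N2 → N3 → N4.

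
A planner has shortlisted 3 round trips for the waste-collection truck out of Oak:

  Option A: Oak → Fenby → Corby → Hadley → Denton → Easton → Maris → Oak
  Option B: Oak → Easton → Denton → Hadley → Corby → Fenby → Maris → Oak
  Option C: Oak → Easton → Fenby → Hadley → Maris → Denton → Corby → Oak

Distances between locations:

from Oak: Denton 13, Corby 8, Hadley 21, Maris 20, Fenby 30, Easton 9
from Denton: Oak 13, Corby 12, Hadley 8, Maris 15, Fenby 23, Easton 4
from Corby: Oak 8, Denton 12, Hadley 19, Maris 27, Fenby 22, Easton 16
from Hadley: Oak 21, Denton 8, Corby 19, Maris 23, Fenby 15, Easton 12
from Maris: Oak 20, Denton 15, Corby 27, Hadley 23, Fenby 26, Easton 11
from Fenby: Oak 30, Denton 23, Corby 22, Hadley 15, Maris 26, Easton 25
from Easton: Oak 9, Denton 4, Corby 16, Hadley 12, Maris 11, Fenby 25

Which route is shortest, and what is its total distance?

Option A: 30 + 22 + 19 + 8 + 4 + 11 + 20 = 114
Option B: 9 + 4 + 8 + 19 + 22 + 26 + 20 = 108
Option C: 9 + 25 + 15 + 23 + 15 + 12 + 8 = 107

107 — Option C is the shortest.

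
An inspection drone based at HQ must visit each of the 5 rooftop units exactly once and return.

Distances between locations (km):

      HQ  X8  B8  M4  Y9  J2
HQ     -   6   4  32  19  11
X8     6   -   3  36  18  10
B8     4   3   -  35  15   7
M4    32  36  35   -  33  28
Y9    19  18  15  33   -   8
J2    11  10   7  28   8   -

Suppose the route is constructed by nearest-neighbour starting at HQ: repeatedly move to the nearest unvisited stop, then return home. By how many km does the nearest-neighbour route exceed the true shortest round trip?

1 km longer than the optimal tour.

HQ: B8=4, X8=6, J2=11, Y9=19, M4=32 ⇒ B8
B8: X8=3, J2=7, Y9=15, M4=35 ⇒ X8
X8: J2=10, Y9=18, M4=36 ⇒ J2
J2: Y9=8, M4=28 ⇒ Y9
Y9: M4=33 ⇒ M4
NN route HQ → B8 → X8 → J2 → Y9 → M4 → HQ costs 90.
Optimal: HQ → X8 → B8 → J2 → Y9 → M4 → HQ costs 89 (by enumerating all 60 distinct tours).
Excess = 90 − 89 = 1.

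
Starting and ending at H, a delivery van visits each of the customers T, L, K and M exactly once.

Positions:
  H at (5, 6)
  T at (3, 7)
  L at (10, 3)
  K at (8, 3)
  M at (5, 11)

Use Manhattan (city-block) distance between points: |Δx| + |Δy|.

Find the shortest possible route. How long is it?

There are 12 distinct closed tours to check (reversals are equivalent).
H→T→L→K→M→H: 3+11+2+11+5 = 32
H→T→L→M→K→H: 3+11+13+11+6 = 44
H→T→K→L→M→H: 3+9+2+13+5 = 32
H→T→K→M→L→H: 3+9+11+13+8 = 44
H→T→M→L→K→H: 3+6+13+2+6 = 30
H→T→M→K→L→H: 3+6+11+2+8 = 30
H→L→T→K→M→H: 8+11+9+11+5 = 44
H→L→T→M→K→H: 8+11+6+11+6 = 42
H→L→K→T→M→H: 8+2+9+6+5 = 30
H→L→M→T→K→H: 8+13+6+9+6 = 42
H→K→T→L→M→H: 6+9+11+13+5 = 44
H→K→L→T→M→H: 6+2+11+6+5 = 30
The minimum is 30.
One optimal route: H → T → M → L → K → H (or its reverse).

Minimum total distance: 30.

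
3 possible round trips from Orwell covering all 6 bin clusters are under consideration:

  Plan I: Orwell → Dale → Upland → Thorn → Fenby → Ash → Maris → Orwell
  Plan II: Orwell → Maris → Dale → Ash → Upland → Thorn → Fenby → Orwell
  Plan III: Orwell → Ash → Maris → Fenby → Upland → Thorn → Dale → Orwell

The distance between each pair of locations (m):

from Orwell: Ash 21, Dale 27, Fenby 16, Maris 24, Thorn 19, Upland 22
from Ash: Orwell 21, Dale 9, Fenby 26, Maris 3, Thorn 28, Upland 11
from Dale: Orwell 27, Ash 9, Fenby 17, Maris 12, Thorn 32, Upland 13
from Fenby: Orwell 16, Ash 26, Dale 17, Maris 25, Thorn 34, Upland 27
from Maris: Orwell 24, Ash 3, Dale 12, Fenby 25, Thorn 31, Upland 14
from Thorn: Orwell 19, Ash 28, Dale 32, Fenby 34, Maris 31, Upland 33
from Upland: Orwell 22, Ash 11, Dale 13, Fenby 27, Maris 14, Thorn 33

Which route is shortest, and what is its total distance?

Plan I: 27 + 13 + 33 + 34 + 26 + 3 + 24 = 160
Plan II: 24 + 12 + 9 + 11 + 33 + 34 + 16 = 139
Plan III: 21 + 3 + 25 + 27 + 33 + 32 + 27 = 168

Shortest is Plan II, total 139 m.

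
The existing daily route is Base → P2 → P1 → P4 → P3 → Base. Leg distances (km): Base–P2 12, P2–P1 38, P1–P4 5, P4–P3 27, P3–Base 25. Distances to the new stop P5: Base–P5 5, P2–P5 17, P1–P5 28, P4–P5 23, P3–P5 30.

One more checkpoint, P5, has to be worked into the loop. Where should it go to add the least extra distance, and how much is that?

Minimum extra distance: 7 km, inserting P5 between P2 and P1.

Insertion cost between consecutive stops i–j is d(i,P5) + d(P5,j) − d(i,j):
  between Base and P2: 5 + 17 − 12 = 10
  between P2 and P1: 17 + 28 − 38 = 7
  between P1 and P4: 28 + 23 − 5 = 46
  between P4 and P3: 23 + 30 − 27 = 26
  between P3 and Base: 30 + 5 − 25 = 10
Cheapest insertion is between P2 and P1, adding 7.
New total = 107 + 7 = 114.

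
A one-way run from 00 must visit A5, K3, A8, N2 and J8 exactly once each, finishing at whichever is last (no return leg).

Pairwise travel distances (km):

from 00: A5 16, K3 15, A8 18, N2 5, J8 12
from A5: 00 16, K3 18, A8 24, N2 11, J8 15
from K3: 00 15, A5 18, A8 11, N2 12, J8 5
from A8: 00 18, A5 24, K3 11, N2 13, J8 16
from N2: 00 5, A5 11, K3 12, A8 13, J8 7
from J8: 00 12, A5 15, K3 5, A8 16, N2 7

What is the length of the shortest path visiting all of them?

47 km — the minimum one-way total.

There are 5! = 120 possible orderings.
00 - A5 - K3 - A8 - N2 - J8: 16+18+11+13+7 = 65
00 - A5 - K3 - A8 - J8 - N2: 16+18+11+16+7 = 68
00 - A5 - K3 - N2 - A8 - J8: 16+18+12+13+16 = 75
00 - A5 - K3 - N2 - J8 - A8: 16+18+12+7+16 = 69
00 - A5 - K3 - J8 - A8 - N2: 16+18+5+16+13 = 68
00 - A5 - K3 - J8 - N2 - A8: 16+18+5+7+13 = 59
00 - A5 - A8 - K3 - N2 - J8: 16+24+11+12+7 = 70
00 - A5 - A8 - K3 - J8 - N2: 16+24+11+5+7 = 63
00 - A5 - A8 - N2 - K3 - J8: 16+24+13+12+5 = 70
00 - A5 - A8 - N2 - J8 - K3: 16+24+13+7+5 = 65
00 - A5 - A8 - J8 - K3 - N2: 16+24+16+5+12 = 73
00 - A5 - A8 - J8 - N2 - K3: 16+24+16+7+12 = 75
00 - A5 - N2 - K3 - A8 - J8: 16+11+12+11+16 = 66
00 - A5 - N2 - K3 - J8 - A8: 16+11+12+5+16 = 60
… (106 more)
00 - N2 - A5 - J8 - K3 - A8: 5+11+15+5+11 = 47  ← best
The minimum is 47.
One shortest path: 00 → N2 → A5 → J8 → K3 → A8.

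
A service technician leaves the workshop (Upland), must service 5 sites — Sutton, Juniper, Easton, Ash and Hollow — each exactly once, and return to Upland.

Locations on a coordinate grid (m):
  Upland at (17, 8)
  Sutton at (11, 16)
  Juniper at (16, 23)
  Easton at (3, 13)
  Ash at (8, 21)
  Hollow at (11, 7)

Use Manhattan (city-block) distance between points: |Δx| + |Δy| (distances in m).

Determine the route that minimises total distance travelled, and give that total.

Shortest round trip = 66 m.

Upland-Sutton-Juniper-Easton-Ash-Hollow-Upland: 14+12+23+13+17+7 = 86
Upland-Sutton-Juniper-Easton-Hollow-Ash-Upland: 14+12+23+14+17+22 = 102
Upland-Sutton-Juniper-Ash-Easton-Hollow-Upland: 14+12+10+13+14+7 = 70
Upland-Sutton-Juniper-Ash-Hollow-Easton-Upland: 14+12+10+17+14+19 = 86
Upland-Sutton-Juniper-Hollow-Easton-Ash-Upland: 14+12+21+14+13+22 = 96
Upland-Sutton-Juniper-Hollow-Ash-Easton-Upland: 14+12+21+17+13+19 = 96
Upland-Sutton-Easton-Juniper-Ash-Hollow-Upland: 14+11+23+10+17+7 = 82
Upland-Sutton-Easton-Juniper-Hollow-Ash-Upland: 14+11+23+21+17+22 = 108
Upland-Sutton-Easton-Ash-Juniper-Hollow-Upland: 14+11+13+10+21+7 = 76
Upland-Sutton-Easton-Ash-Hollow-Juniper-Upland: 14+11+13+17+21+16 = 92
Upland-Sutton-Easton-Hollow-Juniper-Ash-Upland: 14+11+14+21+10+22 = 92
Upland-Sutton-Easton-Hollow-Ash-Juniper-Upland: 14+11+14+17+10+16 = 82
Upland-Sutton-Ash-Juniper-Easton-Hollow-Upland: 14+8+10+23+14+7 = 76
Upland-Sutton-Ash-Juniper-Hollow-Easton-Upland: 14+8+10+21+14+19 = 86
… (46 more)
Upland-Juniper-Ash-Sutton-Easton-Hollow-Upland: 16+10+8+11+14+7 = 66  ← best
The minimum is 66.
One optimal route: Upland → Juniper → Ash → Sutton → Easton → Hollow → Upland (or its reverse).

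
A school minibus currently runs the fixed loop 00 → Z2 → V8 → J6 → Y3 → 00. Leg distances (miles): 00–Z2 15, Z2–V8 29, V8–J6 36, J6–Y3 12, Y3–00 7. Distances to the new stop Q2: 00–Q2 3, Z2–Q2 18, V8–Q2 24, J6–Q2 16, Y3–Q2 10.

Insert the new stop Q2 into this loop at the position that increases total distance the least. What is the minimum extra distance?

Adding 4 miles by placing Q2 on the V8–J6 leg.

Insertion cost between consecutive stops i–j is d(i,Q2) + d(Q2,j) − d(i,j):
  between 00 and Z2: 3 + 18 − 15 = 6
  between Z2 and V8: 18 + 24 − 29 = 13
  between V8 and J6: 24 + 16 − 36 = 4
  between J6 and Y3: 16 + 10 − 12 = 14
  between Y3 and 00: 10 + 3 − 7 = 6
Cheapest insertion is between V8 and J6, adding 4.
New total = 99 + 4 = 103.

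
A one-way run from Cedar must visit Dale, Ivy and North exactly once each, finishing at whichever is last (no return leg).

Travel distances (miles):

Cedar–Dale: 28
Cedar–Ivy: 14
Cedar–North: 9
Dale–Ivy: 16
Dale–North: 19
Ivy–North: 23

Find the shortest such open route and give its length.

There are 3! = 6 possible orderings.
Cedar→Dale→Ivy→North: 28+16+23 = 67
Cedar→Dale→North→Ivy: 28+19+23 = 70
Cedar→Ivy→Dale→North: 14+16+19 = 49
Cedar→Ivy→North→Dale: 14+23+19 = 56
Cedar→North→Dale→Ivy: 9+19+16 = 44
Cedar→North→Ivy→Dale: 9+23+16 = 48
The minimum is 44.
One shortest path: Cedar → North → Dale → Ivy.

Minimum one-way distance = 44 miles.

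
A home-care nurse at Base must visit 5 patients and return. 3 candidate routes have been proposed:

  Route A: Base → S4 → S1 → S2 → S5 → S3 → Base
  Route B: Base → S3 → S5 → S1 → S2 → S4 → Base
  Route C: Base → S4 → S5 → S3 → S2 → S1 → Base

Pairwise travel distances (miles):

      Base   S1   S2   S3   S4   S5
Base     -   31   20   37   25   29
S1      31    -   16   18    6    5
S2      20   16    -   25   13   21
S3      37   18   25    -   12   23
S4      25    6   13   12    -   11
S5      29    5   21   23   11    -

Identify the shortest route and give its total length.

Route A: 25 + 6 + 16 + 21 + 23 + 37 = 128
Route B: 37 + 23 + 5 + 16 + 13 + 25 = 119
Route C: 25 + 11 + 23 + 25 + 16 + 31 = 131

119 miles — Route B is the shortest.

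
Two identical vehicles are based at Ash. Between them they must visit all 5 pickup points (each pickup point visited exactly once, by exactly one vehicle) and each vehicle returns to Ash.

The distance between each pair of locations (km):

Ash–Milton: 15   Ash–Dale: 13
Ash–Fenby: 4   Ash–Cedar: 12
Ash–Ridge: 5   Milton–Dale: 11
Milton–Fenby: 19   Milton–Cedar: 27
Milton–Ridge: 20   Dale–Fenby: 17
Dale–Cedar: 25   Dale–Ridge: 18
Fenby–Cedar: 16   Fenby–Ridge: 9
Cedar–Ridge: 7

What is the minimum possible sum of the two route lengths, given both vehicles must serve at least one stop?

Check every non-empty split of the stops between the two vehicles; for each half take its own optimal tour:
  {Milton} + {Dale, Fenby, Cedar, Ridge}: 30 + 58 = 88
  {Dale} + {Milton, Fenby, Cedar, Ridge}: 26 + 62 = 88
  {Milton, Dale} + {Fenby, Cedar, Ridge}: 39 + 32 = 71
  {Fenby} + {Milton, Dale, Cedar, Ridge}: 8 + 63 = 71
  {Milton, Fenby} + {Dale, Cedar, Ridge}: 38 + 50 = 88
  {Dale, Fenby} + {Milton, Cedar, Ridge}: 34 + 54 = 88
  … (15 splits in total)
Best: vehicle 1 Ash → Milton → Dale → Ash = 39; vehicle 2 Ash → Fenby → Cedar → Ridge → Ash = 32; combined 71.

Minimum combined distance: 71 km.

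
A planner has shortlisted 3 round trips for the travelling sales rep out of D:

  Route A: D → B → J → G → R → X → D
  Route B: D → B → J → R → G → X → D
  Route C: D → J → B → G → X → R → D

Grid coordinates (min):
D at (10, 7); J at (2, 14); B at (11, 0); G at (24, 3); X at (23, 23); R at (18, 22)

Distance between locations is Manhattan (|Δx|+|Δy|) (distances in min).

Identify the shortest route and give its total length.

Route A: 8 + 23 + 33 + 25 + 6 + 29 = 124
Route B: 8 + 23 + 24 + 25 + 21 + 29 = 130
Route C: 15 + 23 + 16 + 21 + 6 + 23 = 104

104 min — Route C is the shortest.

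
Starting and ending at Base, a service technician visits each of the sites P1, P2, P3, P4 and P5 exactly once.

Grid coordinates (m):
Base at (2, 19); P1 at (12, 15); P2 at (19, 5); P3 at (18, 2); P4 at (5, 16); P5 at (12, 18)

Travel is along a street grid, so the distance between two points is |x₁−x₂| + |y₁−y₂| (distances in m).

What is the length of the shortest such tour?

68 m — the shortest possible round trip.

Base - P1 - P2 - P3 - P4 - P5 - Base: 14+17+4+27+9+11 = 82
Base - P1 - P2 - P3 - P5 - P4 - Base: 14+17+4+22+9+6 = 72
Base - P1 - P2 - P4 - P3 - P5 - Base: 14+17+25+27+22+11 = 116
Base - P1 - P2 - P4 - P5 - P3 - Base: 14+17+25+9+22+33 = 120
Base - P1 - P2 - P5 - P3 - P4 - Base: 14+17+20+22+27+6 = 106
Base - P1 - P2 - P5 - P4 - P3 - Base: 14+17+20+9+27+33 = 120
Base - P1 - P3 - P2 - P4 - P5 - Base: 14+19+4+25+9+11 = 82
Base - P1 - P3 - P2 - P5 - P4 - Base: 14+19+4+20+9+6 = 72
Base - P1 - P3 - P4 - P2 - P5 - Base: 14+19+27+25+20+11 = 116
Base - P1 - P3 - P4 - P5 - P2 - Base: 14+19+27+9+20+31 = 120
Base - P1 - P3 - P5 - P2 - P4 - Base: 14+19+22+20+25+6 = 106
Base - P1 - P3 - P5 - P4 - P2 - Base: 14+19+22+9+25+31 = 120
Base - P1 - P4 - P2 - P3 - P5 - Base: 14+8+25+4+22+11 = 84
Base - P1 - P4 - P2 - P5 - P3 - Base: 14+8+25+20+22+33 = 122
… (46 more)
Base - P4 - P1 - P2 - P3 - P5 - Base: 6+8+17+4+22+11 = 68  ← best
The minimum is 68.
One optimal route: Base → P4 → P1 → P2 → P3 → P5 → Base (or its reverse).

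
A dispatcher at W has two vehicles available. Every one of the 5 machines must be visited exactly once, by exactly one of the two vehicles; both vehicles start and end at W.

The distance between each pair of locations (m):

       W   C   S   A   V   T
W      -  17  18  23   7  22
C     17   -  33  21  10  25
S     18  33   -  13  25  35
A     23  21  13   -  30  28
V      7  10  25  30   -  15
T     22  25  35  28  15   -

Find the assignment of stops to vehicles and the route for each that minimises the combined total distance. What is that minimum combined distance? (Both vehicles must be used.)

There are 2^4 − 1 = 15 ways to divide the 5 stops into two non-empty groups. For each, the best each vehicle can do is its own shortest tour through its group:
  {C} + {S, A, V, T}: 34 + 81 = 115
  {S} + {C, A, V, T}: 36 + 88 = 124
  {C, S} + {A, V, T}: 68 + 73 = 141
  {A} + {C, S, V, T}: 46 + 95 = 141
  {C, A} + {S, V, T}: 61 + 75 = 136
  {S, A} + {C, V, T}: 54 + 64 = 118
  … (15 splits in total)
  {C, S, A} + {V, T}: 69 + 44 = 113  ← best
Best: vehicle 1 W → C → A → S → W = 69; vehicle 2 W → V → T → W = 44; combined 113.

113 m — the smallest possible combined total.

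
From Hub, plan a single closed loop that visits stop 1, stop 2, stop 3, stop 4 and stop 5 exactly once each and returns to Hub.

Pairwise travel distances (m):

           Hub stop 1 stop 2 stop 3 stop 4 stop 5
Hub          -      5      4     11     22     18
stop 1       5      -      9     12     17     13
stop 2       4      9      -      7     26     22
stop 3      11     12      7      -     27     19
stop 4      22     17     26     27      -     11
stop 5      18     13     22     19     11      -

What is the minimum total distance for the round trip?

Shortest round trip = 63 m.

Hub - stop 1 - stop 2 - stop 3 - stop 4 - stop 5 - Hub: 5+9+7+27+11+18 = 77
Hub - stop 1 - stop 2 - stop 3 - stop 5 - stop 4 - Hub: 5+9+7+19+11+22 = 73
Hub - stop 1 - stop 2 - stop 4 - stop 3 - stop 5 - Hub: 5+9+26+27+19+18 = 104
Hub - stop 1 - stop 2 - stop 4 - stop 5 - stop 3 - Hub: 5+9+26+11+19+11 = 81
Hub - stop 1 - stop 2 - stop 5 - stop 3 - stop 4 - Hub: 5+9+22+19+27+22 = 104
Hub - stop 1 - stop 2 - stop 5 - stop 4 - stop 3 - Hub: 5+9+22+11+27+11 = 85
Hub - stop 1 - stop 3 - stop 2 - stop 4 - stop 5 - Hub: 5+12+7+26+11+18 = 79
Hub - stop 1 - stop 3 - stop 2 - stop 5 - stop 4 - Hub: 5+12+7+22+11+22 = 79
Hub - stop 1 - stop 3 - stop 4 - stop 2 - stop 5 - Hub: 5+12+27+26+22+18 = 110
Hub - stop 1 - stop 3 - stop 4 - stop 5 - stop 2 - Hub: 5+12+27+11+22+4 = 81
Hub - stop 1 - stop 3 - stop 5 - stop 2 - stop 4 - Hub: 5+12+19+22+26+22 = 106
Hub - stop 1 - stop 3 - stop 5 - stop 4 - stop 2 - Hub: 5+12+19+11+26+4 = 77
Hub - stop 1 - stop 4 - stop 2 - stop 3 - stop 5 - Hub: 5+17+26+7+19+18 = 92
Hub - stop 1 - stop 4 - stop 2 - stop 5 - stop 3 - Hub: 5+17+26+22+19+11 = 100
… (46 more)
Hub - stop 1 - stop 4 - stop 5 - stop 3 - stop 2 - Hub: 5+17+11+19+7+4 = 63  ← best
The minimum is 63.
One optimal route: Hub → stop 1 → stop 4 → stop 5 → stop 3 → stop 2 → Hub (or its reverse).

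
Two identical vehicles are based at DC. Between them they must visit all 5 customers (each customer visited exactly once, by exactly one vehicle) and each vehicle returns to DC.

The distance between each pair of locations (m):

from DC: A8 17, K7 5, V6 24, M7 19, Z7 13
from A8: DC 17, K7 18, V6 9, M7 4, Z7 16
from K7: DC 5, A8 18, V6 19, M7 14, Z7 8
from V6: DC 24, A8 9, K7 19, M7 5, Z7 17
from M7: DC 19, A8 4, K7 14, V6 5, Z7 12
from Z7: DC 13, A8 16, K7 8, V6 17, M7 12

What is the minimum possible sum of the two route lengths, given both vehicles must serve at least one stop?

Check every non-empty split of the stops between the two vehicles; for each half take its own optimal tour:
  {A8} + {K7, V6, M7, Z7}: 34 + 54 = 88
  {K7} + {A8, V6, M7, Z7}: 10 + 56 = 66
  {A8, K7} + {V6, M7, Z7}: 40 + 54 = 94
  {V6} + {A8, K7, M7, Z7}: 48 + 46 = 94
  {A8, V6} + {K7, M7, Z7}: 50 + 44 = 94
  {K7, V6} + {A8, M7, Z7}: 48 + 46 = 94
  … (15 splits in total)
Best: vehicle 1 DC → K7 → DC = 10; vehicle 2 DC → A8 → V6 → M7 → Z7 → DC = 56; combined 66.

66 m — the smallest possible combined total.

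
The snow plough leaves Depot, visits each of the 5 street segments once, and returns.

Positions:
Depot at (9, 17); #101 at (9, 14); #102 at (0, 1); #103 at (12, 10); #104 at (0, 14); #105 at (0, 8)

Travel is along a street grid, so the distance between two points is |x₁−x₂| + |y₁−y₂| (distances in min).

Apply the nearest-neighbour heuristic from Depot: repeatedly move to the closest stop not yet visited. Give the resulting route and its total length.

From Depot: distances to unvisited — #101=3, #103=10, #104=12, #105=18, #102=25. Nearest is #101 (3).
From #101: distances to unvisited — #103=7, #104=9, #105=15, #102=22. Nearest is #103 (7).
From #103: distances to unvisited — #105=14, #104=16, #102=21. Nearest is #105 (14).
From #105: distances to unvisited — #104=6, #102=7. Nearest is #104 (6).
From #104: distances to unvisited — #102=13. Nearest is #102 (13).
Return #102→Depot: 25.
Total = 3 + 7 + 14 + 6 + 13 + 25 = 68.

68 min along Depot → #101 → #103 → #105 → #104 → #102 → Depot.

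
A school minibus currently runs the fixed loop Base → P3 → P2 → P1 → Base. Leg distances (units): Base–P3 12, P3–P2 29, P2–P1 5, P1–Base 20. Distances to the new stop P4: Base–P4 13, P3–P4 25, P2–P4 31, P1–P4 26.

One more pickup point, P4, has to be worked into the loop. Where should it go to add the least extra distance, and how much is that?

Insertion cost between consecutive stops i–j is d(i,P4) + d(P4,j) − d(i,j):
  between Base and P3: 13 + 25 − 12 = 26
  between P3 and P2: 25 + 31 − 29 = 27
  between P2 and P1: 31 + 26 − 5 = 52
  between P1 and Base: 26 + 13 − 20 = 19
Cheapest insertion is between P1 and Base, adding 19.
New total = 66 + 19 = 85.

Minimum extra distance: 19, inserting P4 between P1 and Base.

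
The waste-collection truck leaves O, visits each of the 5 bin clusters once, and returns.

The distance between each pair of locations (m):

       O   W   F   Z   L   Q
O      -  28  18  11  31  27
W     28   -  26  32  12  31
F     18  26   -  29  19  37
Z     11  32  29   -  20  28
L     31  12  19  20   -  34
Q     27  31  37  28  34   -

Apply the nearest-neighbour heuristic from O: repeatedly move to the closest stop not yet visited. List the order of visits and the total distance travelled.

133 m along O → Z → L → W → F → Q → O.

At O the remaining stops are Z 11, F 18, Q 27, W 28, L 31; go to Z.
At Z the remaining stops are L 20, Q 28, F 29, W 32; go to L.
At L the remaining stops are W 12, F 19, Q 34; go to W.
At W the remaining stops are F 26, Q 31; go to F.
At F the remaining stops are Q 37; go to Q.
Return Q→O: 27.
Total = 11 + 20 + 12 + 26 + 37 + 27 = 133.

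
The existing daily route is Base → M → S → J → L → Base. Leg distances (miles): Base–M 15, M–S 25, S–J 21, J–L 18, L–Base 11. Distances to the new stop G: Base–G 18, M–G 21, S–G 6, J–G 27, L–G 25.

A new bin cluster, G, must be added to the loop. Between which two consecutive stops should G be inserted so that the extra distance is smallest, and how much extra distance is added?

Insertion cost between consecutive stops i–j is d(i,G) + d(G,j) − d(i,j):
  between Base and M: 18 + 21 − 15 = 24
  between M and S: 21 + 6 − 25 = 2
  between S and J: 6 + 27 − 21 = 12
  between J and L: 27 + 25 − 18 = 34
  between L and Base: 25 + 18 − 11 = 32
Cheapest insertion is between M and S, adding 2.
New total = 90 + 2 = 92.

+2 miles — insert G between M and S.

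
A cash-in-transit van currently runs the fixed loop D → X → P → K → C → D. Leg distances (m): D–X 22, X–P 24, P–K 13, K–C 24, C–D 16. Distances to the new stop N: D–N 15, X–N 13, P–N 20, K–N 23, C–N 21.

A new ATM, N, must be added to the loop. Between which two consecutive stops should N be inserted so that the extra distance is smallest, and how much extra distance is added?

+6 m — insert N between D and X.

Insertion cost between consecutive stops i–j is d(i,N) + d(N,j) − d(i,j):
  between D and X: 15 + 13 − 22 = 6
  between X and P: 13 + 20 − 24 = 9
  between P and K: 20 + 23 − 13 = 30
  between K and C: 23 + 21 − 24 = 20
  between C and D: 21 + 15 − 16 = 20
Cheapest insertion is between D and X, adding 6.
New total = 99 + 6 = 105.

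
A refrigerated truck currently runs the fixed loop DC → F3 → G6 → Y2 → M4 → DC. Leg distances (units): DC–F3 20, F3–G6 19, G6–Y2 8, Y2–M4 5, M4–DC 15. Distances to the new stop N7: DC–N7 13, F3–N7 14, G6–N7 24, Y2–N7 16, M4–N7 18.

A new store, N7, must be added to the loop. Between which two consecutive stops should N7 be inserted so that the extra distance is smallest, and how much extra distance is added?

+7 — insert N7 between DC and F3.

Insertion cost between consecutive stops i–j is d(i,N7) + d(N7,j) − d(i,j):
  between DC and F3: 13 + 14 − 20 = 7
  between F3 and G6: 14 + 24 − 19 = 19
  between G6 and Y2: 24 + 16 − 8 = 32
  between Y2 and M4: 16 + 18 − 5 = 29
  between M4 and DC: 18 + 13 − 15 = 16
Cheapest insertion is between DC and F3, adding 7.
New total = 67 + 7 = 74.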